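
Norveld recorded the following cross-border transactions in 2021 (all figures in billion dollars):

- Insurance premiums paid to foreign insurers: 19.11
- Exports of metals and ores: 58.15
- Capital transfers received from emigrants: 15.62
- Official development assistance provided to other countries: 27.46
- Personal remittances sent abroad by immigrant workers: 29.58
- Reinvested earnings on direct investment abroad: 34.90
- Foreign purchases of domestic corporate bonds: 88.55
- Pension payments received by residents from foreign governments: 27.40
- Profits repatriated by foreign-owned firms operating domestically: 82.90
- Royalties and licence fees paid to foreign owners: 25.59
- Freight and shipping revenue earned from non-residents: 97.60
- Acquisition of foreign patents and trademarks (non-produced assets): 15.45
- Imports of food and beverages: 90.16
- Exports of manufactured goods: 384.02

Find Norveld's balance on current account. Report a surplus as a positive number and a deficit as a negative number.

Goods: -90.16 + 58.15 + 384.02 = 352.01
Services: -19.11 + 97.60 - 25.59 = 52.90
Primary income: 34.90 - 82.90 = -48.00
Secondary income: -29.58 - 27.46 + 27.40 = -29.64
Current account = 352.01 + 52.90 + (-48.00) + (-29.64) = 327.27
(Excluded from the current account — capital account: capital transfers received from emigrants 15.62, acquisition of foreign patents and trademarks (non-produced assets) 15.45; financial account: foreign purchases of domestic corporate bonds 88.55.)

327.27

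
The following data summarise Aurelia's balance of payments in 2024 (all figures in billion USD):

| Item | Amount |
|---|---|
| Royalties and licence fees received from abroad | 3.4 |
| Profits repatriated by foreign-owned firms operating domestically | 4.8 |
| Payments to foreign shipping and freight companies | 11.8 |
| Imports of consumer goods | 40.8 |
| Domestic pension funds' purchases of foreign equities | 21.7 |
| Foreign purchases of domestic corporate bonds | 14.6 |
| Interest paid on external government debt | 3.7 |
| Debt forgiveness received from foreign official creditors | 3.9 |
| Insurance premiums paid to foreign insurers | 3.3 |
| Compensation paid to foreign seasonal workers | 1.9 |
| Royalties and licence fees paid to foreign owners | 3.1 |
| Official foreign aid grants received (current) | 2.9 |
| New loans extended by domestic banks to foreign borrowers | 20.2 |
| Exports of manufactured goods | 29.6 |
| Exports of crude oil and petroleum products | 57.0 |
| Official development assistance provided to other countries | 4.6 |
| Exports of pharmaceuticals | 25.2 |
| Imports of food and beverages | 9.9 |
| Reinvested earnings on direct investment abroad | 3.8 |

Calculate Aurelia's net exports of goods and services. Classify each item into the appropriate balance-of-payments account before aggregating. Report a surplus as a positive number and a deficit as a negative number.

Goods: -40.8 + 57.0 + 25.2 - 9.9 + 29.6 = 61.1
Services: 3.4 - 11.8 - 3.1 - 3.3 = -14.8
Trade balance = 61.1 + (-14.8) = 46.3
(Excluded from the trade balance — primary income: profits repatriated by foreign-owned firms operating domestically 4.8, interest paid on external government debt 3.7, compensation paid to foreign seasonal workers 1.9, reinvested earnings on direct investment abroad 3.8; financial account: domestic pension funds' purchases of foreign equities 21.7, foreign purchases of domestic corporate bonds 14.6, new loans extended by domestic banks to foreign borrowers 20.2; capital account: debt forgiveness received from foreign official creditors 3.9; secondary income: official foreign aid grants received (current) 2.9, official development assistance provided to other countries 4.6.)

46.3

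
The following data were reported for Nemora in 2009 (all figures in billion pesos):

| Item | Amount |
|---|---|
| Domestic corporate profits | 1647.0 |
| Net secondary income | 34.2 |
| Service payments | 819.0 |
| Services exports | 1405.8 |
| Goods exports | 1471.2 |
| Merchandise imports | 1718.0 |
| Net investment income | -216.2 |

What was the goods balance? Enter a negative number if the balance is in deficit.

-246.8

Goods balance = 1471.2 - 1718.0 = -246.8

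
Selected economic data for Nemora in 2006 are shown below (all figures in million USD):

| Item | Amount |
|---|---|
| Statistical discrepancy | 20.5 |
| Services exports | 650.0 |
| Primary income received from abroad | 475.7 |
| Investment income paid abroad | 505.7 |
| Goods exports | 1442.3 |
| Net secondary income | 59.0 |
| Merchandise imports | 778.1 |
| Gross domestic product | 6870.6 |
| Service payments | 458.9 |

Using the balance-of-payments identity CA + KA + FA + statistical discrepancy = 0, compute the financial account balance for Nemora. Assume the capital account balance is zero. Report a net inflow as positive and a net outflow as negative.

-904.8

Goods balance = 1442.3 - 778.1 = 664.2
Services balance = 650.0 - 458.9 = 191.1
Trade balance (goods + services) = 664.2 + 191.1 = 855.3
Net primary income = 475.7 - 505.7 = -30.0
Net secondary income = 59.0
Current account = 855.3 + (-30.0) + 59.0 = 884.3
Financial account = -(884.3 + 20.5) = -904.8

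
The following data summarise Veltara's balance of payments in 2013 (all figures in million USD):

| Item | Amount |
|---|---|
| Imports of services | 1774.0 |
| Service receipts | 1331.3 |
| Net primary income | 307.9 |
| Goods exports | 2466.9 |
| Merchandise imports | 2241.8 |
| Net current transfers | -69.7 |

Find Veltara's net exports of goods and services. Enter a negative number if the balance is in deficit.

-217.6

Goods balance = 2466.9 - 2241.8 = 225.1
Services balance = 1331.3 - 1774.0 = -442.7
Trade balance (goods + services) = 225.1 + (-442.7) = -217.6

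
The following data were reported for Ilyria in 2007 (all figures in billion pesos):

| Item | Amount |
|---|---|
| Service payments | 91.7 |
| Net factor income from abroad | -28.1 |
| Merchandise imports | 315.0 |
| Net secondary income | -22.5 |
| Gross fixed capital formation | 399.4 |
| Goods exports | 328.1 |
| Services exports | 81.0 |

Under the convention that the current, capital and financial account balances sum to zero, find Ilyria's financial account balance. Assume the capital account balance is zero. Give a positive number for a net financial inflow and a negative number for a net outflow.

48.2

Goods balance = 328.1 - 315.0 = 13.1
Services balance = 81.0 - 91.7 = -10.7
Trade balance (goods + services) = 13.1 + (-10.7) = 2.4
Net primary income = -28.1
Net secondary income = -22.5
Current account = 2.4 + (-28.1) + (-22.5) = -48.2
Financial account = -(-48.2) = 48.2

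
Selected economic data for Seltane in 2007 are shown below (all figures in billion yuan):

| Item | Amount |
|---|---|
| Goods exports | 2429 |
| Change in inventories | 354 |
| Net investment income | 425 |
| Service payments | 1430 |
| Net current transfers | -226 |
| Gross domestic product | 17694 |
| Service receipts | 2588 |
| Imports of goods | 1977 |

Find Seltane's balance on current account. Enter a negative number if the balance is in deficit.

Goods balance = 2429 - 1977 = 452
Services balance = 2588 - 1430 = 1158
Trade balance (goods + services) = 452 + 1158 = 1610
Net primary income = 425
Net secondary income = -226
Current account = 1610 + 425 + (-226) = 1809

1809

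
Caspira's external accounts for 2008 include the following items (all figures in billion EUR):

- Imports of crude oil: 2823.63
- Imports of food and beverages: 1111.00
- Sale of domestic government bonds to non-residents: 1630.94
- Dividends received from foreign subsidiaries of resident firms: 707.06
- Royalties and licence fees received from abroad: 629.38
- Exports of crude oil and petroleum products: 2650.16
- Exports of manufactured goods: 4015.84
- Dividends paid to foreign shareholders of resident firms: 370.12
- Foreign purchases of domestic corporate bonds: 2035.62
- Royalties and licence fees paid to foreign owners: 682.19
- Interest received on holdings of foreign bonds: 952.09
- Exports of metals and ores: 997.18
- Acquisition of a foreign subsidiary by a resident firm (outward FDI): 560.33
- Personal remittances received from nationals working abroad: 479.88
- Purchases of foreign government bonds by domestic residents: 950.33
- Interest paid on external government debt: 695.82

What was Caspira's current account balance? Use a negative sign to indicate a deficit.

4748.83

Goods: -1111.00 - 2823.63 + 2650.16 + 997.18 + 4015.84 = 3728.55
Services: 629.38 - 682.19 = -52.81
Primary income: -695.82 - 370.12 + 952.09 + 707.06 = 593.21
Secondary income: 479.88
Current account = 3728.55 + (-52.81) + 593.21 + 479.88 = 4748.83
(Excluded from the current account — financial account: sale of domestic government bonds to non-residents 1630.94, foreign purchases of domestic corporate bonds 2035.62, acquisition of a foreign subsidiary by a resident firm (outward FDI) 560.33, purchases of foreign government bonds by domestic residents 950.33.)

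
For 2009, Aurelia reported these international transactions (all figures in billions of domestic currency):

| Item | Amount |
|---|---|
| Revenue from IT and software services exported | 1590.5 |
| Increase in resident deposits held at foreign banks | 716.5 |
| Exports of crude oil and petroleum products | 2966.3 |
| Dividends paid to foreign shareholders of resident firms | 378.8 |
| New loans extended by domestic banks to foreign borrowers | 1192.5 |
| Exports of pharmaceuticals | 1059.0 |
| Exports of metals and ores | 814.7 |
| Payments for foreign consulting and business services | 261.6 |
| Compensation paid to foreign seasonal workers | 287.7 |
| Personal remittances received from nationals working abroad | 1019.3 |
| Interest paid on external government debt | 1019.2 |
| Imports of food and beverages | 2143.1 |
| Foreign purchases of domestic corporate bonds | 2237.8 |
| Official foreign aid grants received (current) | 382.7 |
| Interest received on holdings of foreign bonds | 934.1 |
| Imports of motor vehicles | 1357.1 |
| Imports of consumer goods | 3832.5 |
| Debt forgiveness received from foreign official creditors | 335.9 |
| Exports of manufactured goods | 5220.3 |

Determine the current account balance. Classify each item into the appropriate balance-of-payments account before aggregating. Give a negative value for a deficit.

4706.9

Goods: 5220.3 - 3832.5 + 1059.0 + 814.7 - 2143.1 + 2966.3 - 1357.1 = 2727.6
Services: 1590.5 - 261.6 = 1328.9
Primary income: -287.7 + 934.1 - 1019.2 - 378.8 = -751.6
Secondary income: 382.7 + 1019.3 = 1402.0
Current account = 2727.6 + 1328.9 + (-751.6) + 1402.0 = 4706.9
(Excluded from the current account — financial account: increase in resident deposits held at foreign banks 716.5, new loans extended by domestic banks to foreign borrowers 1192.5, foreign purchases of domestic corporate bonds 2237.8; capital account: debt forgiveness received from foreign official creditors 335.9.)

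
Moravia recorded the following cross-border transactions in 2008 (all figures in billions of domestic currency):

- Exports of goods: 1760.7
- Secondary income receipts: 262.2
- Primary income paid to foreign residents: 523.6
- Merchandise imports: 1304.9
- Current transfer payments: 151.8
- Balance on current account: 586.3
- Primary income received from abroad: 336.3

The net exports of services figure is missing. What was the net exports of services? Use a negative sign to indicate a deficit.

Current account = goods balance + services balance + net primary income + net secondary income
Sum of the known components = 378.9
Net exports of services = CA - (known components) = 586.3 - 378.9 = 207.4

207.4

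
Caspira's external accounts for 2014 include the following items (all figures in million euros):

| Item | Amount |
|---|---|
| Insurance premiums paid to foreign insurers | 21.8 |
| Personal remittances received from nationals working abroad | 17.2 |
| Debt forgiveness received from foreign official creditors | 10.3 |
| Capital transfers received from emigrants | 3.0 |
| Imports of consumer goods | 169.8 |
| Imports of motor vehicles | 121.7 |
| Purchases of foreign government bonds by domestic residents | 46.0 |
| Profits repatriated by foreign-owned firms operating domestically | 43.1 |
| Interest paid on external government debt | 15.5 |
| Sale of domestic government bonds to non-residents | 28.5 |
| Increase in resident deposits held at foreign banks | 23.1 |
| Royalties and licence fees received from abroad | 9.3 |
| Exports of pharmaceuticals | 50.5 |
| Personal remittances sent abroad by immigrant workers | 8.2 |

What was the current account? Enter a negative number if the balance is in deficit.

-303.1

Goods: 50.5 - 169.8 - 121.7 = -241.0
Services: 9.3 - 21.8 = -12.5
Primary income: -15.5 - 43.1 = -58.6
Secondary income: 17.2 - 8.2 = 9.0
Current account = (-241.0) + (-12.5) + (-58.6) + 9.0 = -303.1
(Excluded from the current account — capital account: debt forgiveness received from foreign official creditors 10.3, capital transfers received from emigrants 3.0; financial account: purchases of foreign government bonds by domestic residents 46.0, sale of domestic government bonds to non-residents 28.5, increase in resident deposits held at foreign banks 23.1.)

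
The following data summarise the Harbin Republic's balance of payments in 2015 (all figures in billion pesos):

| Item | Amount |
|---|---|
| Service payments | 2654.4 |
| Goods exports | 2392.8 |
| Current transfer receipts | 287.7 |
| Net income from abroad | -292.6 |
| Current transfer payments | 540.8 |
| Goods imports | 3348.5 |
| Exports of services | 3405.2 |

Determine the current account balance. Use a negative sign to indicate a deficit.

Goods balance = 2392.8 - 3348.5 = -955.7
Services balance = 3405.2 - 2654.4 = 750.8
Trade balance (goods + services) = -955.7 + 750.8 = -204.9
Net primary income = -292.6
Net secondary income = 287.7 - 540.8 = -253.1
Current account = -204.9 + (-292.6) + (-253.1) = -750.6

-750.6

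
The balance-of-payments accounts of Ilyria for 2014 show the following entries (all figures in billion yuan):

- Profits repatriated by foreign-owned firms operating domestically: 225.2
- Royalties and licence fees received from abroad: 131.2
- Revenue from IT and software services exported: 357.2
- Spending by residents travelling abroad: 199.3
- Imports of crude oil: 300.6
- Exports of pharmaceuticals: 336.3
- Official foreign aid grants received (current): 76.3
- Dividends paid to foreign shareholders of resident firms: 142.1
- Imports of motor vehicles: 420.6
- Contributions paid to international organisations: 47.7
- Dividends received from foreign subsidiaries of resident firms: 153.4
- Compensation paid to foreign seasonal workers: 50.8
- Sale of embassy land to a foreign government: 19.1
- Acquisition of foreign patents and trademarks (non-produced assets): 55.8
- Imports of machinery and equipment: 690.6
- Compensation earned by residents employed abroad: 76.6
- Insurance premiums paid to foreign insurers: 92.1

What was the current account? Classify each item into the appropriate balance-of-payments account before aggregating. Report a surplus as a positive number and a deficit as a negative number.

-1038.0

Goods: 336.3 - 420.6 - 690.6 - 300.6 = -1075.5
Services: 357.2 + 131.2 - 199.3 - 92.1 = 197.0
Primary income: -142.1 - 225.2 + 153.4 - 50.8 + 76.6 = -188.1
Secondary income: 76.3 - 47.7 = 28.6
Current account = (-1075.5) + 197.0 + (-188.1) + 28.6 = -1038.0
(Excluded from the current account — capital account: sale of embassy land to a foreign government 19.1, acquisition of foreign patents and trademarks (non-produced assets) 55.8.)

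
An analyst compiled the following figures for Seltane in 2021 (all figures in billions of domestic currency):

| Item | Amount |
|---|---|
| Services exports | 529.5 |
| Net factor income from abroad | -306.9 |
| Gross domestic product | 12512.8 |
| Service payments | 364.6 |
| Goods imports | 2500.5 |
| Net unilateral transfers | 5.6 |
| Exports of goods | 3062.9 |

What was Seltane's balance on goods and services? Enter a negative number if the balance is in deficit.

727.3

Goods balance = 3062.9 - 2500.5 = 562.4
Services balance = 529.5 - 364.6 = 164.9
Trade balance (goods + services) = 562.4 + 164.9 = 727.3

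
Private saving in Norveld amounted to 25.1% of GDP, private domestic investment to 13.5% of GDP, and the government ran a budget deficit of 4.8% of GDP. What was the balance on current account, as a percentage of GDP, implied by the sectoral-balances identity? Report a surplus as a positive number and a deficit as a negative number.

By the sectoral-balances identity, CA = (S_private - I) + (T - G).
Private balance = 25.1 - 13.5 = 11.6
Government balance (T - G) = -4.8
CA = 11.6 + (-4.8) = 6.8

6.8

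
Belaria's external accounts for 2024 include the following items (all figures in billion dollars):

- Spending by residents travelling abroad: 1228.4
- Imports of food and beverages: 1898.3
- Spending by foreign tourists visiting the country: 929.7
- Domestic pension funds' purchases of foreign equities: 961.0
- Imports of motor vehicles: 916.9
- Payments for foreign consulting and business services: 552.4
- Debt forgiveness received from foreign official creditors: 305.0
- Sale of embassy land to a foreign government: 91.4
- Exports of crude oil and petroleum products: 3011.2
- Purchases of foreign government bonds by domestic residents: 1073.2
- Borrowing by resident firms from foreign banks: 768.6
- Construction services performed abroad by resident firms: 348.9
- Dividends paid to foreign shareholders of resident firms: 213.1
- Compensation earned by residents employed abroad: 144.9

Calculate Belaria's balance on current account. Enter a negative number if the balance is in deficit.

Goods: 3011.2 - 916.9 - 1898.3 = 196.0
Services: -552.4 + 929.7 + 348.9 - 1228.4 = -502.2
Primary income: -213.1 + 144.9 = -68.2
Current account = 196.0 + (-502.2) + (-68.2) = -374.4
(Excluded from the current account — financial account: domestic pension funds' purchases of foreign equities 961.0, purchases of foreign government bonds by domestic residents 1073.2, borrowing by resident firms from foreign banks 768.6; capital account: debt forgiveness received from foreign official creditors 305.0, sale of embassy land to a foreign government 91.4.)

-374.4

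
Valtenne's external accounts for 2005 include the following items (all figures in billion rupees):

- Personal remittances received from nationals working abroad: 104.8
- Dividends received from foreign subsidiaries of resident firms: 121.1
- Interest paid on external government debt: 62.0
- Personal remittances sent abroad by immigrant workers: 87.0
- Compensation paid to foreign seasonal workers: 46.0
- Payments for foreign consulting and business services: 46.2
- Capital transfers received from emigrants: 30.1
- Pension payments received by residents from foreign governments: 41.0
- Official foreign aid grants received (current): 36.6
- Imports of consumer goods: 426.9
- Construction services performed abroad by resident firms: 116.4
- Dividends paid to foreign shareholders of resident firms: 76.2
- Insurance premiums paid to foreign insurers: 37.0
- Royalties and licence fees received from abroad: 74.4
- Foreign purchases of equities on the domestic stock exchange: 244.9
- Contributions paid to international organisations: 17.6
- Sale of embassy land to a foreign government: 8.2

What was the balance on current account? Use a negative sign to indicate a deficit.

Goods: -426.9
Services: 74.4 - 37.0 - 46.2 + 116.4 = 107.6
Primary income: -46.0 - 76.2 + 121.1 - 62.0 = -63.1
Secondary income: -87.0 + 104.8 - 17.6 + 36.6 + 41.0 = 77.8
Current account = (-426.9) + 107.6 + (-63.1) + 77.8 = -304.6
(Excluded from the current account — capital account: capital transfers received from emigrants 30.1, sale of embassy land to a foreign government 8.2; financial account: foreign purchases of equities on the domestic stock exchange 244.9.)

-304.6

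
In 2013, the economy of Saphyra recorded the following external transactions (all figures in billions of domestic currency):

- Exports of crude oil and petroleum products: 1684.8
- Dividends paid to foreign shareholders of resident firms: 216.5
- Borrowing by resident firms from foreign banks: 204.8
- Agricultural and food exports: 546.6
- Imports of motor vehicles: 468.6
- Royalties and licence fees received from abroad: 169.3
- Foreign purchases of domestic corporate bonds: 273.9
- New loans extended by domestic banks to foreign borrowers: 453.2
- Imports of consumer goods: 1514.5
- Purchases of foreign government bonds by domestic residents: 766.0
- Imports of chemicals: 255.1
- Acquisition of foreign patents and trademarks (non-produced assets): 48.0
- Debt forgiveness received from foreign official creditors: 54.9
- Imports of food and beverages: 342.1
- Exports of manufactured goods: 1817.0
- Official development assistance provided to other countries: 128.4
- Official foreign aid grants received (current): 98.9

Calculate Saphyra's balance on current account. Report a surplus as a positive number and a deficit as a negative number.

1391.4

Goods: -468.6 + 1817.0 + 1684.8 - 255.1 - 342.1 - 1514.5 + 546.6 = 1468.1
Services: 169.3
Primary income: -216.5
Secondary income: -128.4 + 98.9 = -29.5
Current account = 1468.1 + 169.3 + (-216.5) + (-29.5) = 1391.4
(Excluded from the current account — financial account: borrowing by resident firms from foreign banks 204.8, foreign purchases of domestic corporate bonds 273.9, new loans extended by domestic banks to foreign borrowers 453.2, purchases of foreign government bonds by domestic residents 766.0; capital account: acquisition of foreign patents and trademarks (non-produced assets) 48.0, debt forgiveness received from foreign official creditors 54.9.)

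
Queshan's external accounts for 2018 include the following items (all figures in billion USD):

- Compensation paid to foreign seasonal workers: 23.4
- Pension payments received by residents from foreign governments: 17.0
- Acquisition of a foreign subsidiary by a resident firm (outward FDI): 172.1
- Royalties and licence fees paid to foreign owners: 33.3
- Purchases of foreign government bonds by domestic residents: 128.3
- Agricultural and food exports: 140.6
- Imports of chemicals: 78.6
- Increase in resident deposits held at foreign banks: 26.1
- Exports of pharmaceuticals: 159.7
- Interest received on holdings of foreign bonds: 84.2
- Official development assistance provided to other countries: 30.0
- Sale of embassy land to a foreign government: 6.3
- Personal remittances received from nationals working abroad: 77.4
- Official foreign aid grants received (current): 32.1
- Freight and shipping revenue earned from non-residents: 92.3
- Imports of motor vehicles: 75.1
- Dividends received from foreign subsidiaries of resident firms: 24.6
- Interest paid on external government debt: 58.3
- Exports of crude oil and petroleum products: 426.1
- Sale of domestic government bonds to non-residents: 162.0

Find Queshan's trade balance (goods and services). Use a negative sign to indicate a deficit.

631.7

Goods: 159.7 + 426.1 - 78.6 - 75.1 + 140.6 = 572.7
Services: 92.3 - 33.3 = 59.0
Trade balance = 572.7 + 59.0 = 631.7
(Excluded from the trade balance — primary income: compensation paid to foreign seasonal workers 23.4, interest received on holdings of foreign bonds 84.2, dividends received from foreign subsidiaries of resident firms 24.6, interest paid on external government debt 58.3; secondary income: pension payments received by residents from foreign governments 17.0, official development assistance provided to other countries 30.0, personal remittances received from nationals working abroad 77.4, official foreign aid grants received (current) 32.1; financial account: acquisition of a foreign subsidiary by a resident firm (outward FDI) 172.1, purchases of foreign government bonds by domestic residents 128.3, increase in resident deposits held at foreign banks 26.1, sale of domestic government bonds to non-residents 162.0; capital account: sale of embassy land to a foreign government 6.3.)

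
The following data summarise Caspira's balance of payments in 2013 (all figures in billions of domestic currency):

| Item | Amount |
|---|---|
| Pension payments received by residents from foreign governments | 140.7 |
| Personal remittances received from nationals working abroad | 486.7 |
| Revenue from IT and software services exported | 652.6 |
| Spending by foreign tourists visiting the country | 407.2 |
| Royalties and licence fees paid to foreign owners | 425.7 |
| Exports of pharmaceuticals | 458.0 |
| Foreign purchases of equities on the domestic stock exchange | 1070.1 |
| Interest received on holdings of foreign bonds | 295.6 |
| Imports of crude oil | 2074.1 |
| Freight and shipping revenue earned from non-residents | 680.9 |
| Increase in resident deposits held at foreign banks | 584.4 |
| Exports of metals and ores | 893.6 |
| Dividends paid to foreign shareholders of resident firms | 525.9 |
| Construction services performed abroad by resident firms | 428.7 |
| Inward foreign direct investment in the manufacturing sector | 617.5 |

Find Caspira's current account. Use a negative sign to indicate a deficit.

Goods: 458.0 - 2074.1 + 893.6 = -722.5
Services: -425.7 + 680.9 + 652.6 + 428.7 + 407.2 = 1743.7
Primary income: -525.9 + 295.6 = -230.3
Secondary income: 140.7 + 486.7 = 627.4
Current account = (-722.5) + 1743.7 + (-230.3) + 627.4 = 1418.3
(Excluded from the current account — financial account: foreign purchases of equities on the domestic stock exchange 1070.1, increase in resident deposits held at foreign banks 584.4, inward foreign direct investment in the manufacturing sector 617.5.)

1418.3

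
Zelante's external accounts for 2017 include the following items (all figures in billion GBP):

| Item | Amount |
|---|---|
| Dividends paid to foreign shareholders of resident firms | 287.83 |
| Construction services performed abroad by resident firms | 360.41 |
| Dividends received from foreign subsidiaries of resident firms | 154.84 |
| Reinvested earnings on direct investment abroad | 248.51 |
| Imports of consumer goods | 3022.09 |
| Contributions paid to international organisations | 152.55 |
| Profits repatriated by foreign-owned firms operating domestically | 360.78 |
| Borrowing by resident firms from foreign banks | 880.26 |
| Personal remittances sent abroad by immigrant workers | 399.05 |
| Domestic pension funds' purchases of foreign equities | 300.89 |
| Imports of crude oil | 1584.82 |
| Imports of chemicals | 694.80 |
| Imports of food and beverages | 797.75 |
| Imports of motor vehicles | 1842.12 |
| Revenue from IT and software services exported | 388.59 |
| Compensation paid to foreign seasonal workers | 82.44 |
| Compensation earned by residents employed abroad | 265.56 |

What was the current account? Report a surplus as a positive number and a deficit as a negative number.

Goods: -1842.12 - 694.80 - 797.75 - 3022.09 - 1584.82 = -7941.58
Services: 388.59 + 360.41 = 749.00
Primary income: 154.84 + 265.56 - 360.78 + 248.51 - 82.44 - 287.83 = -62.14
Secondary income: -152.55 - 399.05 = -551.60
Current account = (-7941.58) + 749.00 + (-62.14) + (-551.60) = -7806.32
(Excluded from the current account — financial account: borrowing by resident firms from foreign banks 880.26, domestic pension funds' purchases of foreign equities 300.89.)

-7806.32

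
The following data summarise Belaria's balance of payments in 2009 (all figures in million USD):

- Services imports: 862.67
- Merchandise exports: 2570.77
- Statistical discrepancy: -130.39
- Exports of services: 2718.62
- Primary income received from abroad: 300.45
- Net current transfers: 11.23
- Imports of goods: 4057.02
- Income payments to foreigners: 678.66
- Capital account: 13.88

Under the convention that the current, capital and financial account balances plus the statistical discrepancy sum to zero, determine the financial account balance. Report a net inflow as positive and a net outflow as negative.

Goods balance = 2570.77 - 4057.02 = -1486.25
Services balance = 2718.62 - 862.67 = 1855.95
Trade balance (goods + services) = -1486.25 + 1855.95 = 369.70
Net primary income = 300.45 - 678.66 = -378.21
Net secondary income = 11.23
Current account = 369.70 + (-378.21) + 11.23 = 2.72
Financial account = -(2.72 + 13.88 + (-130.39)) = 113.79

113.79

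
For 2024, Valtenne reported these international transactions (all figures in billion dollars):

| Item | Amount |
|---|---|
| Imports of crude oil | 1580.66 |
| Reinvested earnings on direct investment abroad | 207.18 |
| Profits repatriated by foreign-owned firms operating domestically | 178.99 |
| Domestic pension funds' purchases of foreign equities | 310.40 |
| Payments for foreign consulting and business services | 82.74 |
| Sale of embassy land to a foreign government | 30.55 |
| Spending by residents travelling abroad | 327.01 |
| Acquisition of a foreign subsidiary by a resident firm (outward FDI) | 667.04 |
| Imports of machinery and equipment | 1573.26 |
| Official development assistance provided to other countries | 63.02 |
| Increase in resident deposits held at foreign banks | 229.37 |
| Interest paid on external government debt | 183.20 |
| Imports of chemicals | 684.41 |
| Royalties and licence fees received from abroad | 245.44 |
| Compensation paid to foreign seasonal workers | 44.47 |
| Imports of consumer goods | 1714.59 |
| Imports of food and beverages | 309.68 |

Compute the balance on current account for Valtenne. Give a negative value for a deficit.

-6289.41

Goods: -684.41 - 309.68 - 1714.59 - 1573.26 - 1580.66 = -5862.60
Services: 245.44 - 327.01 - 82.74 = -164.31
Primary income: -183.20 + 207.18 - 44.47 - 178.99 = -199.48
Secondary income: -63.02
Current account = (-5862.60) + (-164.31) + (-199.48) + (-63.02) = -6289.41
(Excluded from the current account — financial account: domestic pension funds' purchases of foreign equities 310.40, acquisition of a foreign subsidiary by a resident firm (outward FDI) 667.04, increase in resident deposits held at foreign banks 229.37; capital account: sale of embassy land to a foreign government 30.55.)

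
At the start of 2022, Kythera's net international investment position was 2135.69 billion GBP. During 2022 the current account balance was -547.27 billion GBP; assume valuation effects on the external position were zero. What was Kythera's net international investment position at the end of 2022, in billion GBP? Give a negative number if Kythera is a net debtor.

With no valuation effects, change in NIIP = current account = -547.27
End-of-year NIIP = 2135.69 + (-547.27) = 1588.42

1588.42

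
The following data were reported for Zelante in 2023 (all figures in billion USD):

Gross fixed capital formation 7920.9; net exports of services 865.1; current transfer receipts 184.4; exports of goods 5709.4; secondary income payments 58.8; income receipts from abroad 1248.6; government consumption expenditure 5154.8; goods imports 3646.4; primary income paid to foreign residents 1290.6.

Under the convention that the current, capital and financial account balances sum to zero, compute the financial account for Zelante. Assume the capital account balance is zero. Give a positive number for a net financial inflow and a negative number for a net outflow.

Goods balance = 5709.4 - 3646.4 = 2063.0
Services balance = 865.1
Trade balance (goods + services) = 2063.0 + 865.1 = 2928.1
Net primary income = 1248.6 - 1290.6 = -42.0
Net secondary income = 184.4 - 58.8 = 125.6
Current account = 2928.1 + (-42.0) + 125.6 = 3011.7
Financial account = -(3011.7) = -3011.7

-3011.7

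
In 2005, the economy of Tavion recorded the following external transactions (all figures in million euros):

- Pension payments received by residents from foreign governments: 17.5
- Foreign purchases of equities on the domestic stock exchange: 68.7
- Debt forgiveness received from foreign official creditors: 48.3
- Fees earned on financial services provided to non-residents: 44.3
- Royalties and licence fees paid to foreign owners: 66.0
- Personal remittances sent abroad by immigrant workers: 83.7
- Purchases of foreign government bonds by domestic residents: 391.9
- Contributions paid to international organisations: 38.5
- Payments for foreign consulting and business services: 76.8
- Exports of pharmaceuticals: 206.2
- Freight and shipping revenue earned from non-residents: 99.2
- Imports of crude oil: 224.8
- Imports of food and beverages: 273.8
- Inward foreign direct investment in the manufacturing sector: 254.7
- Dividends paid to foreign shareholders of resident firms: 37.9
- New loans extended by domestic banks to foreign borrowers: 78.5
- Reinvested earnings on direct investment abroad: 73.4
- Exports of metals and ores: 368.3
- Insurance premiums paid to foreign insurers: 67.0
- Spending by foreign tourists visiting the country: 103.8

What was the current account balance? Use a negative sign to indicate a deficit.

Goods: 206.2 - 273.8 + 368.3 - 224.8 = 75.9
Services: -67.0 + 103.8 - 66.0 - 76.8 + 99.2 + 44.3 = 37.5
Primary income: -37.9 + 73.4 = 35.5
Secondary income: 17.5 - 83.7 - 38.5 = -104.7
Current account = 75.9 + 37.5 + 35.5 + (-104.7) = 44.2
(Excluded from the current account — financial account: foreign purchases of equities on the domestic stock exchange 68.7, purchases of foreign government bonds by domestic residents 391.9, inward foreign direct investment in the manufacturing sector 254.7, new loans extended by domestic banks to foreign borrowers 78.5; capital account: debt forgiveness received from foreign official creditors 48.3.)

44.2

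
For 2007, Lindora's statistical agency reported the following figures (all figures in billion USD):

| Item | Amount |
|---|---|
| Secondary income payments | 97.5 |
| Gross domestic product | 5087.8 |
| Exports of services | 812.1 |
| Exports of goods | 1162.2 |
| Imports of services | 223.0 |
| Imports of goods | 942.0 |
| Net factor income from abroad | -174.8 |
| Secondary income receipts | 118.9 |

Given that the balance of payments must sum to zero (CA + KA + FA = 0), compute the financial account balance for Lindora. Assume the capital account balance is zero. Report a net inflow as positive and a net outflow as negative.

-655.9

Goods balance = 1162.2 - 942.0 = 220.2
Services balance = 812.1 - 223.0 = 589.1
Trade balance (goods + services) = 220.2 + 589.1 = 809.3
Net primary income = -174.8
Net secondary income = 118.9 - 97.5 = 21.4
Current account = 809.3 + (-174.8) + 21.4 = 655.9
Financial account = -(655.9) = -655.9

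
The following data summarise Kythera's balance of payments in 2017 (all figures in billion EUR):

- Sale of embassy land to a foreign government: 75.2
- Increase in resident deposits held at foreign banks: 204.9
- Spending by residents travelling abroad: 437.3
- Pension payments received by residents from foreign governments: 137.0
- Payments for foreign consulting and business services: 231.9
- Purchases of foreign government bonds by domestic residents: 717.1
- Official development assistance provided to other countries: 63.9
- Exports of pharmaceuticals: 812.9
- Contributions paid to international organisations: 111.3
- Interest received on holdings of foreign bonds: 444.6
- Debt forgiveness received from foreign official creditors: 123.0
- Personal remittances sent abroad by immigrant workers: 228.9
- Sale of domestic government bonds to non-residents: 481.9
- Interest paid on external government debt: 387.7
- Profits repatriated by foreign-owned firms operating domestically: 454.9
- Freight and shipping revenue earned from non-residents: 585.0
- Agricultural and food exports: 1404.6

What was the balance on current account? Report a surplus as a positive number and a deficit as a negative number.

Goods: 1404.6 + 812.9 = 2217.5
Services: -437.3 - 231.9 + 585.0 = -84.2
Primary income: -387.7 - 454.9 + 444.6 = -398.0
Secondary income: -111.3 - 228.9 - 63.9 + 137.0 = -267.1
Current account = 2217.5 + (-84.2) + (-398.0) + (-267.1) = 1468.2
(Excluded from the current account — capital account: sale of embassy land to a foreign government 75.2, debt forgiveness received from foreign official creditors 123.0; financial account: increase in resident deposits held at foreign banks 204.9, purchases of foreign government bonds by domestic residents 717.1, sale of domestic government bonds to non-residents 481.9.)

1468.2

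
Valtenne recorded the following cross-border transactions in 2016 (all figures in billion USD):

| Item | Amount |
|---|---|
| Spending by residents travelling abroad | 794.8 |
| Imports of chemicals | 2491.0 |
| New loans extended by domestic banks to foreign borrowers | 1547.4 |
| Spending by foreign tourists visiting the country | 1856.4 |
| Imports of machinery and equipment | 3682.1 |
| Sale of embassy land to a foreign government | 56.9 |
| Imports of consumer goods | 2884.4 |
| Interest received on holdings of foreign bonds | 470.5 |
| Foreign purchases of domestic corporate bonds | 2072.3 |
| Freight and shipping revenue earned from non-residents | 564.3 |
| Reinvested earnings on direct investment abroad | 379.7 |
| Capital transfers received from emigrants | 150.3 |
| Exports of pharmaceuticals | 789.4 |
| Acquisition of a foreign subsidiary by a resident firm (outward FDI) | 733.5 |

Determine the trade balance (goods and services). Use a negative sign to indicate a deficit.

Goods: -2491.0 - 3682.1 - 2884.4 + 789.4 = -8268.1
Services: 564.3 - 794.8 + 1856.4 = 1625.9
Trade balance = -8268.1 + 1625.9 = -6642.2
(Excluded from the trade balance — financial account: new loans extended by domestic banks to foreign borrowers 1547.4, foreign purchases of domestic corporate bonds 2072.3, acquisition of a foreign subsidiary by a resident firm (outward FDI) 733.5; capital account: sale of embassy land to a foreign government 56.9, capital transfers received from emigrants 150.3; primary income: interest received on holdings of foreign bonds 470.5, reinvested earnings on direct investment abroad 379.7.)

-6642.2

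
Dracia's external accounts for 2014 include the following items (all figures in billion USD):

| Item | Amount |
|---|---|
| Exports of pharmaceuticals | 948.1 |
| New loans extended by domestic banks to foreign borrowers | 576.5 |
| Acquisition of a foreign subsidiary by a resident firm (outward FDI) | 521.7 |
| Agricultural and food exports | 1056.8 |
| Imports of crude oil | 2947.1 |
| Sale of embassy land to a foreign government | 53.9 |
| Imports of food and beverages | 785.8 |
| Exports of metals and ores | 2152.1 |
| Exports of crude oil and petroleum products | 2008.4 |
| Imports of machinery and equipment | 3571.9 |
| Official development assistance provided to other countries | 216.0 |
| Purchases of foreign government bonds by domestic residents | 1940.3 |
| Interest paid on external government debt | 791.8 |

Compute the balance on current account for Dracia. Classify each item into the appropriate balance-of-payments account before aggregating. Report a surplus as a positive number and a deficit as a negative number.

-2147.2

Goods: 1056.8 - 785.8 + 2152.1 - 2947.1 - 3571.9 + 2008.4 + 948.1 = -1139.4
Primary income: -791.8
Secondary income: -216.0
Current account = (-1139.4) + (-791.8) + (-216.0) = -2147.2
(Excluded from the current account — financial account: new loans extended by domestic banks to foreign borrowers 576.5, acquisition of a foreign subsidiary by a resident firm (outward FDI) 521.7, purchases of foreign government bonds by domestic residents 1940.3; capital account: sale of embassy land to a foreign government 53.9.)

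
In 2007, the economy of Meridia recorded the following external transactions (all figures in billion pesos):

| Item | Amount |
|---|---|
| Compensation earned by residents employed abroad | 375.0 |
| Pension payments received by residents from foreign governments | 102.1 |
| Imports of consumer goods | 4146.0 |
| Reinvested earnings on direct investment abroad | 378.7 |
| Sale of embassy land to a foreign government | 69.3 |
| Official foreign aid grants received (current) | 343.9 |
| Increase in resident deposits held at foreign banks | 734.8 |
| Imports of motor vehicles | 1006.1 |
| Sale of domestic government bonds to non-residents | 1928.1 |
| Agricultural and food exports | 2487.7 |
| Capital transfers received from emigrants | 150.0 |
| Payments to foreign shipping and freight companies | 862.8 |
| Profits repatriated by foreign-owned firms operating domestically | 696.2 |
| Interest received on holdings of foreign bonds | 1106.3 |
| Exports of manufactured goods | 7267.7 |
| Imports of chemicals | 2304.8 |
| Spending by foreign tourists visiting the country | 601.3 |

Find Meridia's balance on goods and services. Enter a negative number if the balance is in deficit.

Goods: -1006.1 + 7267.7 + 2487.7 - 4146.0 - 2304.8 = 2298.5
Services: 601.3 - 862.8 = -261.5
Trade balance = 2298.5 + (-261.5) = 2037.0
(Excluded from the trade balance — primary income: compensation earned by residents employed abroad 375.0, reinvested earnings on direct investment abroad 378.7, profits repatriated by foreign-owned firms operating domestically 696.2, interest received on holdings of foreign bonds 1106.3; secondary income: pension payments received by residents from foreign governments 102.1, official foreign aid grants received (current) 343.9; capital account: sale of embassy land to a foreign government 69.3, capital transfers received from emigrants 150.0; financial account: increase in resident deposits held at foreign banks 734.8, sale of domestic government bonds to non-residents 1928.1.)

2037.0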